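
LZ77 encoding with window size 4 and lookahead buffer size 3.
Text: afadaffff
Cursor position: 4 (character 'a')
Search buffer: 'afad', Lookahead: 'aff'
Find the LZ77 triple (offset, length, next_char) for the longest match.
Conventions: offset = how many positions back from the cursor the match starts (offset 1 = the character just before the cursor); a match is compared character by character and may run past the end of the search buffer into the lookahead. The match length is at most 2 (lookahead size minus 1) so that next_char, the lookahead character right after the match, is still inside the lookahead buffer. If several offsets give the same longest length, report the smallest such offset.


Try each offset into the search buffer:
  offset=1 (pos 3, char 'd'): match length 0
  offset=2 (pos 2, char 'a'): match length 1
  offset=3 (pos 1, char 'f'): match length 0
  offset=4 (pos 0, char 'a'): match length 2
Longest match has length 2 at offset 4.
next_char = character at position 4 + 2 = 6 -> 'f'

Best match: offset=4, length=2 (matching 'af' starting at position 0)
LZ77 triple: (4, 2, 'f')


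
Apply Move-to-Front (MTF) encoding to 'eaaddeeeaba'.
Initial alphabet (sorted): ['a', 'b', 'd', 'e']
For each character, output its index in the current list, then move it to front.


MTF encoding:
'e': index 3 in ['a', 'b', 'd', 'e'] -> ['e', 'a', 'b', 'd']
'a': index 1 in ['e', 'a', 'b', 'd'] -> ['a', 'e', 'b', 'd']
'a': index 0 in ['a', 'e', 'b', 'd'] -> ['a', 'e', 'b', 'd']
'd': index 3 in ['a', 'e', 'b', 'd'] -> ['d', 'a', 'e', 'b']
'd': index 0 in ['d', 'a', 'e', 'b'] -> ['d', 'a', 'e', 'b']
'e': index 2 in ['d', 'a', 'e', 'b'] -> ['e', 'd', 'a', 'b']
'e': index 0 in ['e', 'd', 'a', 'b'] -> ['e', 'd', 'a', 'b']
'e': index 0 in ['e', 'd', 'a', 'b'] -> ['e', 'd', 'a', 'b']
'a': index 2 in ['e', 'd', 'a', 'b'] -> ['a', 'e', 'd', 'b']
'b': index 3 in ['a', 'e', 'd', 'b'] -> ['b', 'a', 'e', 'd']
'a': index 1 in ['b', 'a', 'e', 'd'] -> ['a', 'b', 'e', 'd']


Output: [3, 1, 0, 3, 0, 2, 0, 0, 2, 3, 1]


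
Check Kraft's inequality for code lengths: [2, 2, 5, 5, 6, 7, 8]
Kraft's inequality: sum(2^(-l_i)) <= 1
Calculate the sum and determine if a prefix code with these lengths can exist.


Sum = 2^(-2) + 2^(-2) + 2^(-5) + 2^(-5) + 2^(-6) + 2^(-7) + 2^(-8)
    = 0.25 + 0.25 + 0.03125 + 0.03125 + 0.015625 + 0.0078125 + 0.00390625
    = 151/256 = 0.58984375
Since 0.58984375 <= 1, Kraft's inequality IS satisfied.
A prefix code with these lengths CAN exist.

Kraft sum = 0.58984375. Satisfied.


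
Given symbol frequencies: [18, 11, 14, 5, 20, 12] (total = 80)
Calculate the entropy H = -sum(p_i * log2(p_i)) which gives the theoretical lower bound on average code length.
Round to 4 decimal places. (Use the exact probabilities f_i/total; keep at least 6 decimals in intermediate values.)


Per-symbol terms -p_i * log2(p_i) with p_i = f_i/80:
  p = 18/80 = 0.225000: log2(p) = -2.152003, -p*log2(p) = 0.484201
  p = 11/80 = 0.137500: log2(p) = -2.862496, -p*log2(p) = 0.393593
  p = 14/80 = 0.175000: log2(p) = -2.514573, -p*log2(p) = 0.440050
  p = 5/80 = 0.062500: log2(p) = -4.000000, -p*log2(p) = 0.250000
  p = 20/80 = 0.250000: log2(p) = -2.000000, -p*log2(p) = 0.500000
  p = 12/80 = 0.150000: log2(p) = -2.736966, -p*log2(p) = 0.410545
H = 0.484201 + 0.393593 + 0.440050 + 0.250000 + 0.500000 + 0.410545 = 2.478389

H = 2.4784 bits/symbol


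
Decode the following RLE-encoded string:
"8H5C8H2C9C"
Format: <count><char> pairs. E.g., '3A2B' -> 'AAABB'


Expanding each <count><char> pair:
  8H -> 'HHHHHHHH'
  5C -> 'CCCCC'
  8H -> 'HHHHHHHH'
  2C -> 'CC'
  9C -> 'CCCCCCCCC'

Decoded = HHHHHHHHCCCCCHHHHHHHHCCCCCCCCCCC


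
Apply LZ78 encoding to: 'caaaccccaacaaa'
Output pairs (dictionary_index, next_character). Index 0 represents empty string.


LZ78 encoding steps:
Dictionary: {0: ''}
Step 1: w='' (idx 0), next='c' -> output (0, 'c'), add 'c' as idx 1
Step 2: w='' (idx 0), next='a' -> output (0, 'a'), add 'a' as idx 2
Step 3: w='a' (idx 2), next='a' -> output (2, 'a'), add 'aa' as idx 3
Step 4: w='c' (idx 1), next='c' -> output (1, 'c'), add 'cc' as idx 4
Step 5: w='cc' (idx 4), next='a' -> output (4, 'a'), add 'cca' as idx 5
Step 6: w='a' (idx 2), next='c' -> output (2, 'c'), add 'ac' as idx 6
Step 7: w='aa' (idx 3), next='a' -> output (3, 'a'), add 'aaa' as idx 7


Encoded: [(0, 'c'), (0, 'a'), (2, 'a'), (1, 'c'), (4, 'a'), (2, 'c'), (3, 'a')]


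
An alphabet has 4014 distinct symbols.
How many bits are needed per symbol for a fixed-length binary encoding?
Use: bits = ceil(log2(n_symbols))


log2(4014) = 11.9708
Bracket: 2^11 = 2048 < 4014 <= 2^12 = 4096
So ceil(log2(4014)) = 12

bits = ceil(log2(4014)) = ceil(11.9708) = 12 bits


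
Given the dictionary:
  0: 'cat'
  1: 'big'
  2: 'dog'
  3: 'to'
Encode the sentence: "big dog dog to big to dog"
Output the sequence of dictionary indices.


Look up each word in the dictionary:
  'big' -> 1
  'dog' -> 2
  'dog' -> 2
  'to' -> 3
  'big' -> 1
  'to' -> 3
  'dog' -> 2

Encoded: [1, 2, 2, 3, 1, 3, 2]


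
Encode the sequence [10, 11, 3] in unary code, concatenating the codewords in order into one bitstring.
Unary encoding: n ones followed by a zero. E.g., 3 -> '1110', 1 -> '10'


Encode each number as n ones followed by a terminating 0:
  10 -> 11111111110 (11 bits)
  11 -> 111111111110 (12 bits)
  3 -> 1110 (4 bits)
Total length = 11 + 12 + 4 = 27 bits.

Unary([10, 11, 3]) = 111111111101111111111101110 (27 bits)


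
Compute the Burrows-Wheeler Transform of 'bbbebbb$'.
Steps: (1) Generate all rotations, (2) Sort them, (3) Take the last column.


Rotations (sorted):
  0: $bbbebbb -> last char: b
  1: b$bbbebb -> last char: b
  2: bb$bbbeb -> last char: b
  3: bbb$bbbe -> last char: e
  4: bbbebbb$ -> last char: $
  5: bbebbb$b -> last char: b
  6: bebbb$bb -> last char: b
  7: ebbb$bbb -> last char: b


BWT = bbbe$bbb


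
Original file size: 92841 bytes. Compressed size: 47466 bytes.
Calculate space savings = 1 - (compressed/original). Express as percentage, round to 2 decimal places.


ratio = compressed/original = 47466/92841 = 0.511261
savings = 1 - ratio = 1 - 0.511261 = 0.488739
as a percentage: 0.488739 * 100 = 48.87%

Space savings = 1 - 47466/92841 = 48.87%


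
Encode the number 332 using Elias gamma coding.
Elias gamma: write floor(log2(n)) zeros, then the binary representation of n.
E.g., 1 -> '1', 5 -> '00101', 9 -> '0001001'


num_bits = floor(log2(332)) + 1 = 9
leading_zeros = num_bits - 1 = 8
binary(332) = 101001100

Elias gamma(332) = '00000000' + '101001100' = 00000000101001100 (17 bits)


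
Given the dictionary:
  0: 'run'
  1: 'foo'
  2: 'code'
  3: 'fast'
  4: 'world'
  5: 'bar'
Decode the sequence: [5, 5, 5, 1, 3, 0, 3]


Look up each index in the dictionary:
  5 -> 'bar'
  5 -> 'bar'
  5 -> 'bar'
  1 -> 'foo'
  3 -> 'fast'
  0 -> 'run'
  3 -> 'fast'

Decoded: "bar bar bar foo fast run fast"


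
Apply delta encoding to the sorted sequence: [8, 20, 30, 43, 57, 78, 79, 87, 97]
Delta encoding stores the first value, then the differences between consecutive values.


First value: 8
Deltas:
  20 - 8 = 12
  30 - 20 = 10
  43 - 30 = 13
  57 - 43 = 14
  78 - 57 = 21
  79 - 78 = 1
  87 - 79 = 8
  97 - 87 = 10


Delta encoded: [8, 12, 10, 13, 14, 21, 1, 8, 10]


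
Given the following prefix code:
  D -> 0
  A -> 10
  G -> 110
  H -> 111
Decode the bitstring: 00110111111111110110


Decoding step by step:
Bits 0 -> D
Bits 0 -> D
Bits 110 -> G
Bits 111 -> H
Bits 111 -> H
Bits 111 -> H
Bits 110 -> G
Bits 110 -> G


Decoded message: DDGHHHGG


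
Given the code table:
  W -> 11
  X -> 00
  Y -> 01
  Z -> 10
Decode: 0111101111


Decoding:
01 -> Y
11 -> W
10 -> Z
11 -> W
11 -> W


Result: YWZWW


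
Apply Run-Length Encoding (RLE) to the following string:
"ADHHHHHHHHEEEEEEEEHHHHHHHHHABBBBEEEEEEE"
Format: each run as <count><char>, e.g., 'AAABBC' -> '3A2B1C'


Scanning runs left to right:
  i=0: run of 'A' x 1 -> '1A'
  i=1: run of 'D' x 1 -> '1D'
  i=2: run of 'H' x 8 -> '8H'
  i=10: run of 'E' x 8 -> '8E'
  i=18: run of 'H' x 9 -> '9H'
  i=27: run of 'A' x 1 -> '1A'
  i=28: run of 'B' x 4 -> '4B'
  i=32: run of 'E' x 7 -> '7E'

RLE = 1A1D8H8E9H1A4B7E


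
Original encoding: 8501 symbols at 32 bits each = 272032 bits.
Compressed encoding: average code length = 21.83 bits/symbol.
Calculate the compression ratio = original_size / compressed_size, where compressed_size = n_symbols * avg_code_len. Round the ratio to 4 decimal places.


original_size = n_symbols * orig_bits = 8501 * 32 = 272032 bits
compressed_size = n_symbols * avg_code_len = 8501 * 21.83 = 185576.83 bits
ratio = original_size / compressed_size = 272032 / 185576.83 = 1.4659

Compression ratio = 1.4659


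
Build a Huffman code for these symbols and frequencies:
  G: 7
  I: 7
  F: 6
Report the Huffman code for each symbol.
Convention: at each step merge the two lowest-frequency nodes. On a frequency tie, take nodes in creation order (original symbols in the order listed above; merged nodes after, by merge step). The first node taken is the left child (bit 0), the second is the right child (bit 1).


Huffman tree construction:
Step 1: Merge F(6) + G(7) = 13
Step 2: Merge I(7) + (F+G)(13) = 20
Read each symbol's code off the tree from the root (left child = 0, right child = 1).

Codes:
  G: 11 (length 2)
  I: 0 (length 1)
  F: 10 (length 2)
Average code length: 33/20 = 1.6500 bits/symbol


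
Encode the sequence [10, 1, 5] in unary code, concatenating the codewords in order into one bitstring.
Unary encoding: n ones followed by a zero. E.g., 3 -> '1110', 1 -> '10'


Encode each number as n ones followed by a terminating 0:
  10 -> 11111111110 (11 bits)
  1 -> 10 (2 bits)
  5 -> 111110 (6 bits)
Total length = 11 + 2 + 6 = 19 bits.

Unary([10, 1, 5]) = 1111111111010111110 (19 bits)


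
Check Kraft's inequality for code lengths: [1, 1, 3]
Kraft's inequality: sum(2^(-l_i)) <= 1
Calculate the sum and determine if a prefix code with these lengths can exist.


Sum = 2^(-1) + 2^(-1) + 2^(-3)
    = 0.5 + 0.5 + 0.125
    = 9/8 = 1.125
Since 1.125 > 1, Kraft's inequality is NOT satisfied.
A prefix code with these lengths CANNOT exist.

Kraft sum = 1.125. Not satisfied.


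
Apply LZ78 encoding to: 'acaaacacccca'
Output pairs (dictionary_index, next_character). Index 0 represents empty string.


LZ78 encoding steps:
Dictionary: {0: ''}
Step 1: w='' (idx 0), next='a' -> output (0, 'a'), add 'a' as idx 1
Step 2: w='' (idx 0), next='c' -> output (0, 'c'), add 'c' as idx 2
Step 3: w='a' (idx 1), next='a' -> output (1, 'a'), add 'aa' as idx 3
Step 4: w='a' (idx 1), next='c' -> output (1, 'c'), add 'ac' as idx 4
Step 5: w='ac' (idx 4), next='c' -> output (4, 'c'), add 'acc' as idx 5
Step 6: w='c' (idx 2), next='c' -> output (2, 'c'), add 'cc' as idx 6
Step 7: w='a' (idx 1), end of input -> output (1, '')


Encoded: [(0, 'a'), (0, 'c'), (1, 'a'), (1, 'c'), (4, 'c'), (2, 'c'), (1, '')]


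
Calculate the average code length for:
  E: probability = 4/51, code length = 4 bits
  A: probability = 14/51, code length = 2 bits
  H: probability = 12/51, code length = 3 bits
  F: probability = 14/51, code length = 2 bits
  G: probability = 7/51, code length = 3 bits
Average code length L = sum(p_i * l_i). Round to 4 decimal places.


Weighted contributions p_i * l_i:
  E: (4/51) * 4 = 16/51
  A: (14/51) * 2 = 28/51
  H: (12/51) * 3 = 36/51
  F: (14/51) * 2 = 28/51
  G: (7/51) * 3 = 21/51
Sum = (16 + 28 + 36 + 28 + 21)/51 = 129/51

L = 129/51 = 2.5294 bits/symbol


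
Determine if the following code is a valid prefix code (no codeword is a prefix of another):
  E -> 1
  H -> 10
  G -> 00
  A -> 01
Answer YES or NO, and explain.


Checking each pair (does one codeword prefix another?):
  E='1' vs H='10': prefix -- VIOLATION

NO -- this is NOT a valid prefix code. E (1) is a prefix of H (10).


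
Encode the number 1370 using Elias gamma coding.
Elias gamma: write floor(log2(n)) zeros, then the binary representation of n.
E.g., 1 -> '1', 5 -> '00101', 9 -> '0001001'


num_bits = floor(log2(1370)) + 1 = 11
leading_zeros = num_bits - 1 = 10
binary(1370) = 10101011010

Elias gamma(1370) = '0000000000' + '10101011010' = 000000000010101011010 (21 bits)


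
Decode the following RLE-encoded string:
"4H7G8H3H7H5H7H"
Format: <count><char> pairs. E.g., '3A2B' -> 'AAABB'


Expanding each <count><char> pair:
  4H -> 'HHHH'
  7G -> 'GGGGGGG'
  8H -> 'HHHHHHHH'
  3H -> 'HHH'
  7H -> 'HHHHHHH'
  5H -> 'HHHHH'
  7H -> 'HHHHHHH'

Decoded = HHHHGGGGGGGHHHHHHHHHHHHHHHHHHHHHHHHHHHHHH


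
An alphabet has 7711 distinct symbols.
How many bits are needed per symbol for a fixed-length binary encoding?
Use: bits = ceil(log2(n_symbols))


log2(7711) = 12.9127
Bracket: 2^12 = 4096 < 7711 <= 2^13 = 8192
So ceil(log2(7711)) = 13

bits = ceil(log2(7711)) = ceil(12.9127) = 13 bits


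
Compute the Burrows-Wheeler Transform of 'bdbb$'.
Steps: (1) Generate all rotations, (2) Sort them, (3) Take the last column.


Rotations (sorted):
  0: $bdbb -> last char: b
  1: b$bdb -> last char: b
  2: bb$bd -> last char: d
  3: bdbb$ -> last char: $
  4: dbb$b -> last char: b


BWT = bbd$b


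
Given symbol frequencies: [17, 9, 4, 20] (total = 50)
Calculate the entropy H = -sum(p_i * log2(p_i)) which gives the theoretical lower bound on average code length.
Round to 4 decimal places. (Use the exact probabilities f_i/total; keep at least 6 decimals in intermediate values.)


Per-symbol terms -p_i * log2(p_i) with p_i = f_i/50:
  p = 17/50 = 0.340000: log2(p) = -1.556393, -p*log2(p) = 0.529174
  p = 9/50 = 0.180000: log2(p) = -2.473931, -p*log2(p) = 0.445308
  p = 4/50 = 0.080000: log2(p) = -3.643856, -p*log2(p) = 0.291508
  p = 20/50 = 0.400000: log2(p) = -1.321928, -p*log2(p) = 0.528771
H = 0.529174 + 0.445308 + 0.291508 + 0.528771 = 1.794761

H = 1.7948 bits/symbol


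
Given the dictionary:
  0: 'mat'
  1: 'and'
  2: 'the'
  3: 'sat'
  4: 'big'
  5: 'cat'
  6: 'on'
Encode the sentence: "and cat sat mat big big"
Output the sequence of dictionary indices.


Look up each word in the dictionary:
  'and' -> 1
  'cat' -> 5
  'sat' -> 3
  'mat' -> 0
  'big' -> 4
  'big' -> 4

Encoded: [1, 5, 3, 0, 4, 4]


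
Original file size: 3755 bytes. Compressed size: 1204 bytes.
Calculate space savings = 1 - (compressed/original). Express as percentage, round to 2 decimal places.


ratio = compressed/original = 1204/3755 = 0.320639
savings = 1 - ratio = 1 - 0.320639 = 0.679361
as a percentage: 0.679361 * 100 = 67.94%

Space savings = 1 - 1204/3755 = 67.94%


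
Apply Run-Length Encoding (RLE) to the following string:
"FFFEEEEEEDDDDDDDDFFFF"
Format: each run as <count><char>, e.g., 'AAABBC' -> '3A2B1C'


Scanning runs left to right:
  i=0: run of 'F' x 3 -> '3F'
  i=3: run of 'E' x 6 -> '6E'
  i=9: run of 'D' x 8 -> '8D'
  i=17: run of 'F' x 4 -> '4F'

RLE = 3F6E8D4F


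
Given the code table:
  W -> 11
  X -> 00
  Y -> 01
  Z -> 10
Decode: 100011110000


Decoding:
10 -> Z
00 -> X
11 -> W
11 -> W
00 -> X
00 -> X


Result: ZXWWXX


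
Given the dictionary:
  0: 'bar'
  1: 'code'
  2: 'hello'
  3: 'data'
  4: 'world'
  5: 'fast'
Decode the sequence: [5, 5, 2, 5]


Look up each index in the dictionary:
  5 -> 'fast'
  5 -> 'fast'
  2 -> 'hello'
  5 -> 'fast'

Decoded: "fast fast hello fast"


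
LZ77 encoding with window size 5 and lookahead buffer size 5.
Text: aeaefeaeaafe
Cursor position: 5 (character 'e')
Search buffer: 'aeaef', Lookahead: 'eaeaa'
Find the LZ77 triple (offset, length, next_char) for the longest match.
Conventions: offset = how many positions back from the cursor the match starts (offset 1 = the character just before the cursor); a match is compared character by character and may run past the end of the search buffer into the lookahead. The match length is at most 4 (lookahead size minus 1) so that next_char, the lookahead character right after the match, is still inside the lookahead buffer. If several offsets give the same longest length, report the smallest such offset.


Try each offset into the search buffer:
  offset=1 (pos 4, char 'f'): match length 0
  offset=2 (pos 3, char 'e'): match length 1
  offset=3 (pos 2, char 'a'): match length 0
  offset=4 (pos 1, char 'e'): match length 3
  offset=5 (pos 0, char 'a'): match length 0
Longest match has length 3 at offset 4.
next_char = character at position 5 + 3 = 8 -> 'a'

Best match: offset=4, length=3 (matching 'eae' starting at position 1)
LZ77 triple: (4, 3, 'a')


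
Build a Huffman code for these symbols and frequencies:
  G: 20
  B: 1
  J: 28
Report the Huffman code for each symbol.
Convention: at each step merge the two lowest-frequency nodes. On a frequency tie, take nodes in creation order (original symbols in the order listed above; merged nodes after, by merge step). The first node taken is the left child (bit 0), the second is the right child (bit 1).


Huffman tree construction:
Step 1: Merge B(1) + G(20) = 21
Step 2: Merge (B+G)(21) + J(28) = 49
Read each symbol's code off the tree from the root (left child = 0, right child = 1).

Codes:
  G: 01 (length 2)
  B: 00 (length 2)
  J: 1 (length 1)
Average code length: 70/49 = 1.4286 bits/symbol


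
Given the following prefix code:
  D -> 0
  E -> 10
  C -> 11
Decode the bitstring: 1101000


Decoding step by step:
Bits 11 -> C
Bits 0 -> D
Bits 10 -> E
Bits 0 -> D
Bits 0 -> D


Decoded message: CDEDD


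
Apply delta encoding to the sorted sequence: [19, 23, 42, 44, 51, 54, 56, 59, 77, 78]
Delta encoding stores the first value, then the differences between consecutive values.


First value: 19
Deltas:
  23 - 19 = 4
  42 - 23 = 19
  44 - 42 = 2
  51 - 44 = 7
  54 - 51 = 3
  56 - 54 = 2
  59 - 56 = 3
  77 - 59 = 18
  78 - 77 = 1


Delta encoded: [19, 4, 19, 2, 7, 3, 2, 3, 18, 1]


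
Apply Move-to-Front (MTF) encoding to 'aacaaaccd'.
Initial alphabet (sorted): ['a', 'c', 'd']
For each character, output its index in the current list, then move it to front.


MTF encoding:
'a': index 0 in ['a', 'c', 'd'] -> ['a', 'c', 'd']
'a': index 0 in ['a', 'c', 'd'] -> ['a', 'c', 'd']
'c': index 1 in ['a', 'c', 'd'] -> ['c', 'a', 'd']
'a': index 1 in ['c', 'a', 'd'] -> ['a', 'c', 'd']
'a': index 0 in ['a', 'c', 'd'] -> ['a', 'c', 'd']
'a': index 0 in ['a', 'c', 'd'] -> ['a', 'c', 'd']
'c': index 1 in ['a', 'c', 'd'] -> ['c', 'a', 'd']
'c': index 0 in ['c', 'a', 'd'] -> ['c', 'a', 'd']
'd': index 2 in ['c', 'a', 'd'] -> ['d', 'c', 'a']


Output: [0, 0, 1, 1, 0, 0, 1, 0, 2]


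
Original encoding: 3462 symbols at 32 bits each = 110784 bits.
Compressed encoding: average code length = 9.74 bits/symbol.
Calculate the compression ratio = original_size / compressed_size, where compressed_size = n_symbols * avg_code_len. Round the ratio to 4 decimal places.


original_size = n_symbols * orig_bits = 3462 * 32 = 110784 bits
compressed_size = n_symbols * avg_code_len = 3462 * 9.74 = 33719.88 bits
ratio = original_size / compressed_size = 110784 / 33719.88 = 3.2854

Compression ratio = 3.2854


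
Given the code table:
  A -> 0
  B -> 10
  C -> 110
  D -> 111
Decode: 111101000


Decoding:
111 -> D
10 -> B
10 -> B
0 -> A
0 -> A


Result: DBBAA


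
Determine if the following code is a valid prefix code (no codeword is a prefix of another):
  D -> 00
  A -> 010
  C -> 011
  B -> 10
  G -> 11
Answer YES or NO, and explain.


Checking each pair (does one codeword prefix another?):
  D='00' vs A='010': no prefix
  D='00' vs C='011': no prefix
  D='00' vs B='10': no prefix
  D='00' vs G='11': no prefix
  A='010' vs D='00': no prefix
  A='010' vs C='011': no prefix
  A='010' vs B='10': no prefix
  A='010' vs G='11': no prefix
  C='011' vs D='00': no prefix
  C='011' vs A='010': no prefix
  C='011' vs B='10': no prefix
  C='011' vs G='11': no prefix
  B='10' vs D='00': no prefix
  B='10' vs A='010': no prefix
  B='10' vs C='011': no prefix
  B='10' vs G='11': no prefix
  G='11' vs D='00': no prefix
  G='11' vs A='010': no prefix
  G='11' vs C='011': no prefix
  G='11' vs B='10': no prefix
No violation found over all pairs.

YES -- this is a valid prefix code. No codeword is a prefix of any other codeword.


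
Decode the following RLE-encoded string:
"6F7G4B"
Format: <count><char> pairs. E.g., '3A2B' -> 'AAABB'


Expanding each <count><char> pair:
  6F -> 'FFFFFF'
  7G -> 'GGGGGGG'
  4B -> 'BBBB'

Decoded = FFFFFFGGGGGGGBBBB


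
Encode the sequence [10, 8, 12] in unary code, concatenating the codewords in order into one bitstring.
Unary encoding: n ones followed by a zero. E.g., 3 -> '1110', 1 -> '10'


Encode each number as n ones followed by a terminating 0:
  10 -> 11111111110 (11 bits)
  8 -> 111111110 (9 bits)
  12 -> 1111111111110 (13 bits)
Total length = 11 + 9 + 13 = 33 bits.

Unary([10, 8, 12]) = 111111111101111111101111111111110 (33 bits)


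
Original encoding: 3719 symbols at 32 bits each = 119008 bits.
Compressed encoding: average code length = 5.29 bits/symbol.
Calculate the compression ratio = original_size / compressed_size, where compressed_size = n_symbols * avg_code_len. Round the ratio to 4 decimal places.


original_size = n_symbols * orig_bits = 3719 * 32 = 119008 bits
compressed_size = n_symbols * avg_code_len = 3719 * 5.29 = 19673.51 bits
ratio = original_size / compressed_size = 119008 / 19673.51 = 6.0491

Compression ratio = 6.0491


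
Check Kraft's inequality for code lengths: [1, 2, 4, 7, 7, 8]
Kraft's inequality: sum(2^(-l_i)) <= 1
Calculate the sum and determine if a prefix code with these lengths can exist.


Sum = 2^(-1) + 2^(-2) + 2^(-4) + 2^(-7) + 2^(-7) + 2^(-8)
    = 0.5 + 0.25 + 0.0625 + 0.0078125 + 0.0078125 + 0.00390625
    = 213/256 = 0.83203125
Since 0.83203125 <= 1, Kraft's inequality IS satisfied.
A prefix code with these lengths CAN exist.

Kraft sum = 0.83203125. Satisfied.


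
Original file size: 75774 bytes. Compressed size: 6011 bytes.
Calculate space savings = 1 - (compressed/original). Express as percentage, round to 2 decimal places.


ratio = compressed/original = 6011/75774 = 0.079328
savings = 1 - ratio = 1 - 0.079328 = 0.920672
as a percentage: 0.920672 * 100 = 92.07%

Space savings = 1 - 6011/75774 = 92.07%


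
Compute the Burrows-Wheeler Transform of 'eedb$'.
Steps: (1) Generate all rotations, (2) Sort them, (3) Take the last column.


Rotations (sorted):
  0: $eedb -> last char: b
  1: b$eed -> last char: d
  2: db$ee -> last char: e
  3: edb$e -> last char: e
  4: eedb$ -> last char: $


BWT = bdee$


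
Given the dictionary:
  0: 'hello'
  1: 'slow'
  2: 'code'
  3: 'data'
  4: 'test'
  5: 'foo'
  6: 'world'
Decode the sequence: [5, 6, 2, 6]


Look up each index in the dictionary:
  5 -> 'foo'
  6 -> 'world'
  2 -> 'code'
  6 -> 'world'

Decoded: "foo world code world"


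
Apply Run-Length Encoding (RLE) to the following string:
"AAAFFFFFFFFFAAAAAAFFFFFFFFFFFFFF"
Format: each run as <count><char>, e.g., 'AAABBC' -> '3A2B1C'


Scanning runs left to right:
  i=0: run of 'A' x 3 -> '3A'
  i=3: run of 'F' x 9 -> '9F'
  i=12: run of 'A' x 6 -> '6A'
  i=18: run of 'F' x 14 -> '14F'

RLE = 3A9F6A14F


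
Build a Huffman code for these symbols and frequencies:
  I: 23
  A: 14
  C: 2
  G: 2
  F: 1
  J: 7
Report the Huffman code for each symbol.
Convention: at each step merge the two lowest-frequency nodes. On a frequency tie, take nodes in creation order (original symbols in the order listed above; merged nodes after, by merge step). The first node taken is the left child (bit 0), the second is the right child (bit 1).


Huffman tree construction:
Step 1: Merge F(1) + C(2) = 3
Step 2: Merge G(2) + (F+C)(3) = 5
Step 3: Merge (G+(F+C))(5) + J(7) = 12
Step 4: Merge ((G+(F+C))+J)(12) + A(14) = 26
Step 5: Merge I(23) + (((G+(F+C))+J)+A)(26) = 49
Read each symbol's code off the tree from the root (left child = 0, right child = 1).

Codes:
  I: 0 (length 1)
  A: 11 (length 2)
  C: 10011 (length 5)
  G: 1000 (length 4)
  F: 10010 (length 5)
  J: 101 (length 3)
Average code length: 95/49 = 1.9388 bits/symbol


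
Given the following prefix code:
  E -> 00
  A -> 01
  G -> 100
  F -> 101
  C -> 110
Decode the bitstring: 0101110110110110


Decoding step by step:
Bits 01 -> A
Bits 01 -> A
Bits 110 -> C
Bits 110 -> C
Bits 110 -> C
Bits 110 -> C


Decoded message: AACCCC


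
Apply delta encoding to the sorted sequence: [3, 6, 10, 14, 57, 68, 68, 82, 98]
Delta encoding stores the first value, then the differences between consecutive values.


First value: 3
Deltas:
  6 - 3 = 3
  10 - 6 = 4
  14 - 10 = 4
  57 - 14 = 43
  68 - 57 = 11
  68 - 68 = 0
  82 - 68 = 14
  98 - 82 = 16


Delta encoded: [3, 3, 4, 4, 43, 11, 0, 14, 16]


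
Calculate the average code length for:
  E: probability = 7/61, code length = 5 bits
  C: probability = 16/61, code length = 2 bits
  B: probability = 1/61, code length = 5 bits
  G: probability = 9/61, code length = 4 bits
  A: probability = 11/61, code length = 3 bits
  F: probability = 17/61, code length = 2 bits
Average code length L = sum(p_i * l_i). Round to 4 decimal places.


Weighted contributions p_i * l_i:
  E: (7/61) * 5 = 35/61
  C: (16/61) * 2 = 32/61
  B: (1/61) * 5 = 5/61
  G: (9/61) * 4 = 36/61
  A: (11/61) * 3 = 33/61
  F: (17/61) * 2 = 34/61
Sum = (35 + 32 + 5 + 36 + 33 + 34)/61 = 175/61

L = 175/61 = 2.8689 bits/symbol


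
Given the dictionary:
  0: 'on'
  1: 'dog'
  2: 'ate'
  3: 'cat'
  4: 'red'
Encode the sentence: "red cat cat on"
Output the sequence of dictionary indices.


Look up each word in the dictionary:
  'red' -> 4
  'cat' -> 3
  'cat' -> 3
  'on' -> 0

Encoded: [4, 3, 3, 0]


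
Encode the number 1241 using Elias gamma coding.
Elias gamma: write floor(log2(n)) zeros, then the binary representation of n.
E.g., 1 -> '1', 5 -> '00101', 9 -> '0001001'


num_bits = floor(log2(1241)) + 1 = 11
leading_zeros = num_bits - 1 = 10
binary(1241) = 10011011001

Elias gamma(1241) = '0000000000' + '10011011001' = 000000000010011011001 (21 bits)


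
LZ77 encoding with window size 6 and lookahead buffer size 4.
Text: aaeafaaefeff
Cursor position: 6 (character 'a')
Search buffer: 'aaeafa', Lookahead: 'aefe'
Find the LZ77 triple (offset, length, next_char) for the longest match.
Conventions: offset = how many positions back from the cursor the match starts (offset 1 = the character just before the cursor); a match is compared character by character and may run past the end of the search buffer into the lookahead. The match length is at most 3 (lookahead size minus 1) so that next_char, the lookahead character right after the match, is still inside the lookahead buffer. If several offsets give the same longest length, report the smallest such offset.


Try each offset into the search buffer:
  offset=1 (pos 5, char 'a'): match length 1
  offset=2 (pos 4, char 'f'): match length 0
  offset=3 (pos 3, char 'a'): match length 1
  offset=4 (pos 2, char 'e'): match length 0
  offset=5 (pos 1, char 'a'): match length 2
  offset=6 (pos 0, char 'a'): match length 1
Longest match has length 2 at offset 5.
next_char = character at position 6 + 2 = 8 -> 'f'

Best match: offset=5, length=2 (matching 'ae' starting at position 1)
LZ77 triple: (5, 2, 'f')


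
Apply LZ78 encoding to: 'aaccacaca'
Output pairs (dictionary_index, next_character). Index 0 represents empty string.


LZ78 encoding steps:
Dictionary: {0: ''}
Step 1: w='' (idx 0), next='a' -> output (0, 'a'), add 'a' as idx 1
Step 2: w='a' (idx 1), next='c' -> output (1, 'c'), add 'ac' as idx 2
Step 3: w='' (idx 0), next='c' -> output (0, 'c'), add 'c' as idx 3
Step 4: w='ac' (idx 2), next='a' -> output (2, 'a'), add 'aca' as idx 4
Step 5: w='c' (idx 3), next='a' -> output (3, 'a'), add 'ca' as idx 5


Encoded: [(0, 'a'), (1, 'c'), (0, 'c'), (2, 'a'), (3, 'a')]


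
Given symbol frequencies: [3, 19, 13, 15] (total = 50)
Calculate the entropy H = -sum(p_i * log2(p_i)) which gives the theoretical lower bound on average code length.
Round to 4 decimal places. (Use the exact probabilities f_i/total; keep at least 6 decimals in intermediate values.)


Per-symbol terms -p_i * log2(p_i) with p_i = f_i/50:
  p = 3/50 = 0.060000: log2(p) = -4.058894, -p*log2(p) = 0.243534
  p = 19/50 = 0.380000: log2(p) = -1.395929, -p*log2(p) = 0.530453
  p = 13/50 = 0.260000: log2(p) = -1.943416, -p*log2(p) = 0.505288
  p = 15/50 = 0.300000: log2(p) = -1.736966, -p*log2(p) = 0.521090
H = 0.243534 + 0.530453 + 0.505288 + 0.521090 = 1.800365

H = 1.8004 bits/symbol


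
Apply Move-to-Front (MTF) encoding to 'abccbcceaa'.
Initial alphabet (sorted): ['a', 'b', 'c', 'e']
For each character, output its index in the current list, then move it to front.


MTF encoding:
'a': index 0 in ['a', 'b', 'c', 'e'] -> ['a', 'b', 'c', 'e']
'b': index 1 in ['a', 'b', 'c', 'e'] -> ['b', 'a', 'c', 'e']
'c': index 2 in ['b', 'a', 'c', 'e'] -> ['c', 'b', 'a', 'e']
'c': index 0 in ['c', 'b', 'a', 'e'] -> ['c', 'b', 'a', 'e']
'b': index 1 in ['c', 'b', 'a', 'e'] -> ['b', 'c', 'a', 'e']
'c': index 1 in ['b', 'c', 'a', 'e'] -> ['c', 'b', 'a', 'e']
'c': index 0 in ['c', 'b', 'a', 'e'] -> ['c', 'b', 'a', 'e']
'e': index 3 in ['c', 'b', 'a', 'e'] -> ['e', 'c', 'b', 'a']
'a': index 3 in ['e', 'c', 'b', 'a'] -> ['a', 'e', 'c', 'b']
'a': index 0 in ['a', 'e', 'c', 'b'] -> ['a', 'e', 'c', 'b']


Output: [0, 1, 2, 0, 1, 1, 0, 3, 3, 0]


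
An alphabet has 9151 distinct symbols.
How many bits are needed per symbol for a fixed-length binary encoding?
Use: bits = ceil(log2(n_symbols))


log2(9151) = 13.1597
Bracket: 2^13 = 8192 < 9151 <= 2^14 = 16384
So ceil(log2(9151)) = 14

bits = ceil(log2(9151)) = ceil(13.1597) = 14 bits


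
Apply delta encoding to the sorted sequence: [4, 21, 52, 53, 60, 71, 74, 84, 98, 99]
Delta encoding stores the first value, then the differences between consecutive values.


First value: 4
Deltas:
  21 - 4 = 17
  52 - 21 = 31
  53 - 52 = 1
  60 - 53 = 7
  71 - 60 = 11
  74 - 71 = 3
  84 - 74 = 10
  98 - 84 = 14
  99 - 98 = 1


Delta encoded: [4, 17, 31, 1, 7, 11, 3, 10, 14, 1]


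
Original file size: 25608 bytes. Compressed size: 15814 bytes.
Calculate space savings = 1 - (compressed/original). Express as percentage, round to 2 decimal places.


ratio = compressed/original = 15814/25608 = 0.617541
savings = 1 - ratio = 1 - 0.617541 = 0.382459
as a percentage: 0.382459 * 100 = 38.25%

Space savings = 1 - 15814/25608 = 38.25%


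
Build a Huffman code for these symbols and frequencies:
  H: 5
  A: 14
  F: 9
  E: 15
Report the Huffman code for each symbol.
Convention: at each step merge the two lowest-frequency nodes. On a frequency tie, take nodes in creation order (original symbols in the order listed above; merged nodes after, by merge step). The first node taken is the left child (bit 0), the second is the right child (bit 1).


Huffman tree construction:
Step 1: Merge H(5) + F(9) = 14
Step 2: Merge A(14) + (H+F)(14) = 28
Step 3: Merge E(15) + (A+(H+F))(28) = 43
Read each symbol's code off the tree from the root (left child = 0, right child = 1).

Codes:
  H: 110 (length 3)
  A: 10 (length 2)
  F: 111 (length 3)
  E: 0 (length 1)
Average code length: 85/43 = 1.9767 bits/symbol


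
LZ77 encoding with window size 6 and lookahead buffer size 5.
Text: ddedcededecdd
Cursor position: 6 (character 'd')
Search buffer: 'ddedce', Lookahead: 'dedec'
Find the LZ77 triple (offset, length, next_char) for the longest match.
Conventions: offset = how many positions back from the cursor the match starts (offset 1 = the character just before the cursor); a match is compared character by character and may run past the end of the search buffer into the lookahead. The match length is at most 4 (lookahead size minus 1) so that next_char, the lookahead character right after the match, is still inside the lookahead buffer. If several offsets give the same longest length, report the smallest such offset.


Try each offset into the search buffer:
  offset=1 (pos 5, char 'e'): match length 0
  offset=2 (pos 4, char 'c'): match length 0
  offset=3 (pos 3, char 'd'): match length 1
  offset=4 (pos 2, char 'e'): match length 0
  offset=5 (pos 1, char 'd'): match length 3
  offset=6 (pos 0, char 'd'): match length 1
Longest match has length 3 at offset 5.
next_char = character at position 6 + 3 = 9 -> 'e'

Best match: offset=5, length=3 (matching 'ded' starting at position 1)
LZ77 triple: (5, 3, 'e')


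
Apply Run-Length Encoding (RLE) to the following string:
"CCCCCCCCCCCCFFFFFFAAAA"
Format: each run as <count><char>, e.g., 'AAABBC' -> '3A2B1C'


Scanning runs left to right:
  i=0: run of 'C' x 12 -> '12C'
  i=12: run of 'F' x 6 -> '6F'
  i=18: run of 'A' x 4 -> '4A'

RLE = 12C6F4A


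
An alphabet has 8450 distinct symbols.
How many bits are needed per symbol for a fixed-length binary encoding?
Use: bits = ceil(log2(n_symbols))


log2(8450) = 13.0447
Bracket: 2^13 = 8192 < 8450 <= 2^14 = 16384
So ceil(log2(8450)) = 14

bits = ceil(log2(8450)) = ceil(13.0447) = 14 bits


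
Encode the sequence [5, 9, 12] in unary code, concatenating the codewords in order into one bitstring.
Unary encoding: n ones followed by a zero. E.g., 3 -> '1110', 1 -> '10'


Encode each number as n ones followed by a terminating 0:
  5 -> 111110 (6 bits)
  9 -> 1111111110 (10 bits)
  12 -> 1111111111110 (13 bits)
Total length = 6 + 10 + 13 = 29 bits.

Unary([5, 9, 12]) = 11111011111111101111111111110 (29 bits)


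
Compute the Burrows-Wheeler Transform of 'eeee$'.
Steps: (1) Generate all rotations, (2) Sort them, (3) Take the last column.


Rotations (sorted):
  0: $eeee -> last char: e
  1: e$eee -> last char: e
  2: ee$ee -> last char: e
  3: eee$e -> last char: e
  4: eeee$ -> last char: $


BWT = eeee$


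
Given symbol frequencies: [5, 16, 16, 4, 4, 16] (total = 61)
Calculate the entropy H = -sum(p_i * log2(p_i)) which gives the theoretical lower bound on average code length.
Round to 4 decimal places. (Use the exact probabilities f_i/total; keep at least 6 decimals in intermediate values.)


Per-symbol terms -p_i * log2(p_i) with p_i = f_i/61:
  p = 5/61 = 0.081967: log2(p) = -3.608809, -p*log2(p) = 0.295804
  p = 16/61 = 0.262295: log2(p) = -1.930737, -p*log2(p) = 0.506423
  p = 16/61 = 0.262295: log2(p) = -1.930737, -p*log2(p) = 0.506423
  p = 4/61 = 0.065574: log2(p) = -3.930737, -p*log2(p) = 0.257753
  p = 4/61 = 0.065574: log2(p) = -3.930737, -p*log2(p) = 0.257753
  p = 16/61 = 0.262295: log2(p) = -1.930737, -p*log2(p) = 0.506423
H = 0.295804 + 0.506423 + 0.506423 + 0.257753 + 0.257753 + 0.506423 = 2.330579

H = 2.3306 bits/symbol


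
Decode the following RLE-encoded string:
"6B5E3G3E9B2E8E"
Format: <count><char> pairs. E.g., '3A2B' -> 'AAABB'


Expanding each <count><char> pair:
  6B -> 'BBBBBB'
  5E -> 'EEEEE'
  3G -> 'GGG'
  3E -> 'EEE'
  9B -> 'BBBBBBBBB'
  2E -> 'EE'
  8E -> 'EEEEEEEE'

Decoded = BBBBBBEEEEEGGGEEEBBBBBBBBBEEEEEEEEEE


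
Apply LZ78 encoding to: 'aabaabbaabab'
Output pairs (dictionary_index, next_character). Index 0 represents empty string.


LZ78 encoding steps:
Dictionary: {0: ''}
Step 1: w='' (idx 0), next='a' -> output (0, 'a'), add 'a' as idx 1
Step 2: w='a' (idx 1), next='b' -> output (1, 'b'), add 'ab' as idx 2
Step 3: w='a' (idx 1), next='a' -> output (1, 'a'), add 'aa' as idx 3
Step 4: w='' (idx 0), next='b' -> output (0, 'b'), add 'b' as idx 4
Step 5: w='b' (idx 4), next='a' -> output (4, 'a'), add 'ba' as idx 5
Step 6: w='ab' (idx 2), next='a' -> output (2, 'a'), add 'aba' as idx 6
Step 7: w='b' (idx 4), end of input -> output (4, '')


Encoded: [(0, 'a'), (1, 'b'), (1, 'a'), (0, 'b'), (4, 'a'), (2, 'a'), (4, '')]


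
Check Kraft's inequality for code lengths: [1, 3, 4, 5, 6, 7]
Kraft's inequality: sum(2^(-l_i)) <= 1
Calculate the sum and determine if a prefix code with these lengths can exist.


Sum = 2^(-1) + 2^(-3) + 2^(-4) + 2^(-5) + 2^(-6) + 2^(-7)
    = 0.5 + 0.125 + 0.0625 + 0.03125 + 0.015625 + 0.0078125
    = 95/128 = 0.7421875
Since 0.7421875 <= 1, Kraft's inequality IS satisfied.
A prefix code with these lengths CAN exist.

Kraft sum = 0.7421875. Satisfied.


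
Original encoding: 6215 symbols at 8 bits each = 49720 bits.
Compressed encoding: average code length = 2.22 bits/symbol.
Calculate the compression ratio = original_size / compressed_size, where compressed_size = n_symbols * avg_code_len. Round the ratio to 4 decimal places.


original_size = n_symbols * orig_bits = 6215 * 8 = 49720 bits
compressed_size = n_symbols * avg_code_len = 6215 * 2.22 = 13797.3 bits
ratio = original_size / compressed_size = 49720 / 13797.3 = 3.6036

Compression ratio = 3.6036


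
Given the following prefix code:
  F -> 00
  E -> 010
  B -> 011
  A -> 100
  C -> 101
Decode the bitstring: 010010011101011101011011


Decoding step by step:
Bits 010 -> E
Bits 010 -> E
Bits 011 -> B
Bits 101 -> C
Bits 011 -> B
Bits 101 -> C
Bits 011 -> B
Bits 011 -> B


Decoded message: EEBCBCBB


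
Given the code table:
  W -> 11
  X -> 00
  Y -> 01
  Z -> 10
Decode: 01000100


Decoding:
01 -> Y
00 -> X
01 -> Y
00 -> X


Result: YXYX


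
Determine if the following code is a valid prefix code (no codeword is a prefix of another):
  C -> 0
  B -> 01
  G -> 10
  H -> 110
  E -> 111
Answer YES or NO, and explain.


Checking each pair (does one codeword prefix another?):
  C='0' vs B='01': prefix -- VIOLATION

NO -- this is NOT a valid prefix code. C (0) is a prefix of B (01).


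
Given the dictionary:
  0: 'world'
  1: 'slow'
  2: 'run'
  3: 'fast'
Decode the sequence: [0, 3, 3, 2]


Look up each index in the dictionary:
  0 -> 'world'
  3 -> 'fast'
  3 -> 'fast'
  2 -> 'run'

Decoded: "world fast fast run"


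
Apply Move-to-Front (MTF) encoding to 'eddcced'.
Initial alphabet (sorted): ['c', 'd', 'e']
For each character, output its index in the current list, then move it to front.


MTF encoding:
'e': index 2 in ['c', 'd', 'e'] -> ['e', 'c', 'd']
'd': index 2 in ['e', 'c', 'd'] -> ['d', 'e', 'c']
'd': index 0 in ['d', 'e', 'c'] -> ['d', 'e', 'c']
'c': index 2 in ['d', 'e', 'c'] -> ['c', 'd', 'e']
'c': index 0 in ['c', 'd', 'e'] -> ['c', 'd', 'e']
'e': index 2 in ['c', 'd', 'e'] -> ['e', 'c', 'd']
'd': index 2 in ['e', 'c', 'd'] -> ['d', 'e', 'c']


Output: [2, 2, 0, 2, 0, 2, 2]


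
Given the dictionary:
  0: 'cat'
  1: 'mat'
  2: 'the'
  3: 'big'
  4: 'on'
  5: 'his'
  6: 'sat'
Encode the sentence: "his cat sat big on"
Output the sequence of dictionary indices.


Look up each word in the dictionary:
  'his' -> 5
  'cat' -> 0
  'sat' -> 6
  'big' -> 3
  'on' -> 4

Encoded: [5, 0, 6, 3, 4]


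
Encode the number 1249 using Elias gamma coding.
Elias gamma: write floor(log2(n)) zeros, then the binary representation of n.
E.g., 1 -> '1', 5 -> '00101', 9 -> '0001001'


num_bits = floor(log2(1249)) + 1 = 11
leading_zeros = num_bits - 1 = 10
binary(1249) = 10011100001

Elias gamma(1249) = '0000000000' + '10011100001' = 000000000010011100001 (21 bits)


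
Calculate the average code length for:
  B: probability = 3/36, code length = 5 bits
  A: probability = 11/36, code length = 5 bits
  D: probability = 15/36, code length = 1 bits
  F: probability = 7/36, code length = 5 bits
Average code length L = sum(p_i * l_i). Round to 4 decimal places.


Weighted contributions p_i * l_i:
  B: (3/36) * 5 = 15/36
  A: (11/36) * 5 = 55/36
  D: (15/36) * 1 = 15/36
  F: (7/36) * 5 = 35/36
Sum = (15 + 55 + 15 + 35)/36 = 120/36

L = 120/36 = 3.3333 bits/symbol


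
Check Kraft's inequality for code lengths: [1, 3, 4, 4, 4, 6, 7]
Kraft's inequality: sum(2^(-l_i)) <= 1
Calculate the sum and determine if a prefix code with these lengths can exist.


Sum = 2^(-1) + 2^(-3) + 2^(-4) + 2^(-4) + 2^(-4) + 2^(-6) + 2^(-7)
    = 0.5 + 0.125 + 0.0625 + 0.0625 + 0.0625 + 0.015625 + 0.0078125
    = 107/128 = 0.8359375
Since 0.8359375 <= 1, Kraft's inequality IS satisfied.
A prefix code with these lengths CAN exist.

Kraft sum = 0.8359375. Satisfied.


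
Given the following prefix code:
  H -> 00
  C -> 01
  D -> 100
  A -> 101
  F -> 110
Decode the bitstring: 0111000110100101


Decoding step by step:
Bits 01 -> C
Bits 110 -> F
Bits 00 -> H
Bits 110 -> F
Bits 100 -> D
Bits 101 -> A


Decoded message: CFHFDA


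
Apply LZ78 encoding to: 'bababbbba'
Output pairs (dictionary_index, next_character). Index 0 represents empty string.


LZ78 encoding steps:
Dictionary: {0: ''}
Step 1: w='' (idx 0), next='b' -> output (0, 'b'), add 'b' as idx 1
Step 2: w='' (idx 0), next='a' -> output (0, 'a'), add 'a' as idx 2
Step 3: w='b' (idx 1), next='a' -> output (1, 'a'), add 'ba' as idx 3
Step 4: w='b' (idx 1), next='b' -> output (1, 'b'), add 'bb' as idx 4
Step 5: w='bb' (idx 4), next='a' -> output (4, 'a'), add 'bba' as idx 5


Encoded: [(0, 'b'), (0, 'a'), (1, 'a'), (1, 'b'), (4, 'a')]
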